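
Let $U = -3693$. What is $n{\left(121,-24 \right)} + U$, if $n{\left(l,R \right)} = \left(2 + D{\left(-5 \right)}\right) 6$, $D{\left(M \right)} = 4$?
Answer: $-3657$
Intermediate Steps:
$n{\left(l,R \right)} = 36$ ($n{\left(l,R \right)} = \left(2 + 4\right) 6 = 6 \cdot 6 = 36$)
$n{\left(121,-24 \right)} + U = 36 - 3693 = -3657$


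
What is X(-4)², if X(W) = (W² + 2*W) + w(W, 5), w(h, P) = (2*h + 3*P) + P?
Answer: 400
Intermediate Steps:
w(h, P) = 2*h + 4*P
X(W) = 20 + W² + 4*W (X(W) = (W² + 2*W) + (2*W + 4*5) = (W² + 2*W) + (2*W + 20) = (W² + 2*W) + (20 + 2*W) = 20 + W² + 4*W)
X(-4)² = (20 + (-4)² + 4*(-4))² = (20 + 16 - 16)² = 20² = 400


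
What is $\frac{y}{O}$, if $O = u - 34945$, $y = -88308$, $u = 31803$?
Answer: $\frac{44154}{1571} \approx 28.106$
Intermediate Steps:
$O = -3142$ ($O = 31803 - 34945 = -3142$)
$\frac{y}{O} = - \frac{88308}{-3142} = \left(-88308\right) \left(- \frac{1}{3142}\right) = \frac{44154}{1571}$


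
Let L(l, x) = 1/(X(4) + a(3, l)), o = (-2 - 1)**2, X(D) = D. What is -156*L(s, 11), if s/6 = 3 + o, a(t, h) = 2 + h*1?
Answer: -2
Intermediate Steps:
a(t, h) = 2 + h
o = 9 (o = (-3)**2 = 9)
s = 72 (s = 6*(3 + 9) = 6*12 = 72)
L(l, x) = 1/(6 + l) (L(l, x) = 1/(4 + (2 + l)) = 1/(6 + l))
-156*L(s, 11) = -156/(6 + 72) = -156/78 = -156*1/78 = -2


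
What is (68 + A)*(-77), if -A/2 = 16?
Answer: -2772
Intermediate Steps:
A = -32 (A = -2*16 = -32)
(68 + A)*(-77) = (68 - 32)*(-77) = 36*(-77) = -2772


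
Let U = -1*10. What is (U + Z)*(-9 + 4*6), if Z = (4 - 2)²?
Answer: -90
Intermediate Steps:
Z = 4 (Z = 2² = 4)
U = -10
(U + Z)*(-9 + 4*6) = (-10 + 4)*(-9 + 4*6) = -6*(-9 + 24) = -6*15 = -90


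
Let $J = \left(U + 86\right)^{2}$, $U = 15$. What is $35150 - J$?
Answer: $24949$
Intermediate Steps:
$J = 10201$ ($J = \left(15 + 86\right)^{2} = 101^{2} = 10201$)
$35150 - J = 35150 - 10201 = 24949$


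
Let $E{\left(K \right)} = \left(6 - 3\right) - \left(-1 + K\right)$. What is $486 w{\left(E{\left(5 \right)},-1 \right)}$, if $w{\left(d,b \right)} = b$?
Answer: $-486$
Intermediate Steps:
$E{\left(K \right)} = 4 - K$ ($E{\left(K \right)} = 3 - \left(-1 + K\right) = 4 - K$)
$486 w{\left(E{\left(5 \right)},-1 \right)} = 486 \left(-1\right) = -486$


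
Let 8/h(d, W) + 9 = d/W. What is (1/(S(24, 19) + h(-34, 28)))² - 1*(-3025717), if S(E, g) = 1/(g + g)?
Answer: 51185385076729/16916769 ≈ 3.0257e+6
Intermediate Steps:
h(d, W) = 8/(-9 + d/W)
S(E, g) = 1/(2*g)
(1/(S(24, 19) + h(-34, 28)))² - 1*(-3025717) = (1/((½)/19 + 8*28/(-34 - 9*28)))² - 1*(-3025717) = (1/((½)*(1/19) + 8*28/(-34 - 252)))² + 3025717 = (1/(1/38 + 8*28/(-286)))² + 3025717 = (1/(1/38 + 8*28*(-1/286)))² + 3025717 = (1/(1/38 - 112/143))² + 3025717 = (1/(-4113/5434))² + 3025717 = (-5434/4113)² + 3025717 = 29528356/16916769 + 3025717 = 51185385076729/16916769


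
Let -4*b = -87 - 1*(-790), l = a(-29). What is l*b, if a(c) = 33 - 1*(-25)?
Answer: -20387/2 ≈ -10194.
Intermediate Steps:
a(c) = 58 (a(c) = 33 + 25 = 58)
l = 58
b = -703/4 (b = -(-87 - 1*(-790))/4 = -(-87 + 790)/4 = -1/4*703 = -703/4 ≈ -175.75)
l*b = 58*(-703/4) = -20387/2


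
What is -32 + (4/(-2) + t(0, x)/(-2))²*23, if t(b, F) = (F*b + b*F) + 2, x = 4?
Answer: 175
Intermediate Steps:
t(b, F) = 2 + 2*F*b (t(b, F) = (F*b + F*b) + 2 = 2*F*b + 2 = 2 + 2*F*b)
-32 + (4/(-2) + t(0, x)/(-2))²*23 = -32 + (4/(-2) + (2 + 2*4*0)/(-2))²*23 = -32 + (4*(-½) + (2 + 0)*(-½))²*23 = -32 + (-2 + 2*(-½))²*23 = -32 + (-2 - 1)²*23 = -32 + (-3)²*23 = -32 + 9*23 = -32 + 207 = 175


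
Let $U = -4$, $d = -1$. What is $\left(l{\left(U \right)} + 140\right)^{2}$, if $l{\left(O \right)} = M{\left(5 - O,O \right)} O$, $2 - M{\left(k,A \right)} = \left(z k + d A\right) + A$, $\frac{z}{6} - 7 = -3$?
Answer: $992016$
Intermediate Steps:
$z = 24$ ($z = 42 + 6 \left(-3\right) = 42 - 18 = 24$)
$M{\left(k,A \right)} = 2 - 24 k$ ($M{\left(k,A \right)} = 2 - \left(\left(24 k - A\right) + A\right) = 2 - \left(\left(- A + 24 k\right) + A\right) = 2 - 24 k$)
$l{\left(O \right)} = O \left(-118 + 24 O\right)$ ($l{\left(O \right)} = \left(2 - 24 \left(5 - O\right)\right) O = \left(2 + \left(-120 + 24 O\right)\right) O = \left(-118 + 24 O\right) O = O \left(-118 + 24 O\right)$)
$\left(l{\left(U \right)} + 140\right)^{2} = \left(2 \left(-4\right) \left(-59 + 12 \left(-4\right)\right) + 140\right)^{2} = \left(2 \left(-4\right) \left(-59 - 48\right) + 140\right)^{2} = \left(2 \left(-4\right) \left(-107\right) + 140\right)^{2} = \left(856 + 140\right)^{2} = 996^{2} = 992016$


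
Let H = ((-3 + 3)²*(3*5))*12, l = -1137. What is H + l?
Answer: -1137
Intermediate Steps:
H = 0 (H = (0²*15)*12 = (0*15)*12 = 0*12 = 0)
H + l = 0 - 1137 = -1137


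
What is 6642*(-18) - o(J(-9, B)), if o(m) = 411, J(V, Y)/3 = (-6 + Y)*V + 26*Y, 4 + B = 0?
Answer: -119967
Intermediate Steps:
B = -4 (B = -4 + 0 = -4)
J(V, Y) = 78*Y + 3*V*(-6 + Y) (J(V, Y) = 3*((-6 + Y)*V + 26*Y) = 3*(V*(-6 + Y) + 26*Y) = 3*(26*Y + V*(-6 + Y)) = 78*Y + 3*V*(-6 + Y))
6642*(-18) - o(J(-9, B)) = 6642*(-18) - 1*411 = -119556 - 411 = -119967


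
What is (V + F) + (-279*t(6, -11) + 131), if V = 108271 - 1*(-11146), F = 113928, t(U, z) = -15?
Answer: 237661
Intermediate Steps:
V = 119417 (V = 108271 + 11146 = 119417)
(V + F) + (-279*t(6, -11) + 131) = (119417 + 113928) + (-279*(-15) + 131) = 233345 + (4185 + 131) = 233345 + 4316 = 237661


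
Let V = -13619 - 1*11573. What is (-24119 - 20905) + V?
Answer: -70216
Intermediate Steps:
V = -25192 (V = -13619 - 11573 = -25192)
(-24119 - 20905) + V = (-24119 - 20905) - 25192 = -45024 - 25192 = -70216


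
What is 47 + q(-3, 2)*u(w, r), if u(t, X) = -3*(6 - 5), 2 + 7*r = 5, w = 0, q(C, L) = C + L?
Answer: 50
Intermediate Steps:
r = 3/7 (r = -2/7 + (⅐)*5 = -2/7 + 5/7 = 3/7 ≈ 0.42857)
u(t, X) = -3 (u(t, X) = -3*1 = -3)
47 + q(-3, 2)*u(w, r) = 47 + (-3 + 2)*(-3) = 47 - 1*(-3) = 47 + 3 = 50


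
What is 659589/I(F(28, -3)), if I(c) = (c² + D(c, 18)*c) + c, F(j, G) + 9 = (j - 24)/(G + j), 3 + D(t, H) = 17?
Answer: -58891875/4862 ≈ -12113.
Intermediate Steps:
D(t, H) = 14 (D(t, H) = -3 + 17 = 14)
F(j, G) = -9 + (-24 + j)/(G + j) (F(j, G) = -9 + (j - 24)/(G + j) = -9 + (-24 + j)/(G + j))
I(c) = c² + 15*c (I(c) = (c² + 14*c) + c = c² + 15*c)
659589/I(F(28, -3)) = 659589/((((-24 - 9*(-3) - 8*28)/(-3 + 28))*(15 + (-24 - 9*(-3) - 8*28)/(-3 + 28)))) = 659589/((((-24 + 27 - 224)/25)*(15 + (-24 + 27 - 224)/25))) = 659589/((((1/25)*(-221))*(15 + (1/25)*(-221)))) = 659589/((-221*(15 - 221/25)/25)) = 659589/((-221/25*154/25)) = 659589/(-34034/625) = 659589*(-625/34034) = -58891875/4862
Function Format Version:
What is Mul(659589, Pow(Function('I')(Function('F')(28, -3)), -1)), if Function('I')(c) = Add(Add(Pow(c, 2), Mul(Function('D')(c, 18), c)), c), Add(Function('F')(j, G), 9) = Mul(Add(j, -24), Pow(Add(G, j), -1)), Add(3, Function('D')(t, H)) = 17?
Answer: Rational(-58891875, 4862) ≈ -12113.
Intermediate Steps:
Function('D')(t, H) = 14 (Function('D')(t, H) = Add(-3, 17) = 14)
Function('F')(j, G) = Add(-9, Mul(Pow(Add(G, j), -1), Add(-24, j))) (Function('F')(j, G) = Add(-9, Mul(Add(j, -24), Pow(Add(G, j), -1))) = Add(-9, Mul(Add(-24, j), Pow(Add(G, j), -1))) = Add(-9, Mul(Pow(Add(G, j), -1), Add(-24, j))))
Function('I')(c) = Add(Pow(c, 2), Mul(15, c)) (Function('I')(c) = Add(Add(Pow(c, 2), Mul(14, c)), c) = Add(Pow(c, 2), Mul(15, c)))
Mul(659589, Pow(Function('I')(Function('F')(28, -3)), -1)) = Mul(659589, Pow(Mul(Mul(Pow(Add(-3, 28), -1), Add(-24, Mul(-9, -3), Mul(-8, 28))), Add(15, Mul(Pow(Add(-3, 28), -1), Add(-24, Mul(-9, -3), Mul(-8, 28))))), -1)) = Mul(659589, Pow(Mul(Mul(Pow(25, -1), Add(-24, 27, -224)), Add(15, Mul(Pow(25, -1), Add(-24, 27, -224)))), -1)) = Mul(659589, Pow(Mul(Mul(Rational(1, 25), -221), Add(15, Mul(Rational(1, 25), -221))), -1)) = Mul(659589, Pow(Mul(Rational(-221, 25), Add(15, Rational(-221, 25))), -1)) = Mul(659589, Pow(Mul(Rational(-221, 25), Rational(154, 25)), -1)) = Mul(659589, Pow(Rational(-34034, 625), -1)) = Mul(659589, Rational(-625, 34034)) = Rational(-58891875, 4862)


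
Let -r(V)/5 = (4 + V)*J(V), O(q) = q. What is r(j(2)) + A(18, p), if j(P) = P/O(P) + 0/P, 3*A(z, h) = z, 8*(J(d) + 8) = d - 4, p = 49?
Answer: 1723/8 ≈ 215.38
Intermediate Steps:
J(d) = -17/2 + d/8 (J(d) = -8 + (d - 4)/8 = -8 + (-4 + d)/8 = -8 + (-½ + d/8) = -17/2 + d/8)
A(z, h) = z/3
j(P) = 1 (j(P) = P/P + 0/P = 1 + 0 = 1)
r(V) = -5*(4 + V)*(-17/2 + V/8)
r(j(2)) + A(18, p) = -5*(-68 + 1)*(4 + 1)/8 + (⅓)*18 = -5/8*(-67)*5 + 6 = 1675/8 + 6 = 1723/8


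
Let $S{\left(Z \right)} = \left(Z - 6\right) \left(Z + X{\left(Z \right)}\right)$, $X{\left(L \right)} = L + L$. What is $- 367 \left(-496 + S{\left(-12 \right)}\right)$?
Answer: $-55784$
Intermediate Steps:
$X{\left(L \right)} = 2 L$
$S{\left(Z \right)} = 3 Z \left(-6 + Z\right)$ ($S{\left(Z \right)} = \left(Z - 6\right) \left(Z + 2 Z\right) = \left(-6 + Z\right) 3 Z = 3 Z \left(-6 + Z\right)$)
$- 367 \left(-496 + S{\left(-12 \right)}\right) = - 367 \left(-496 + 3 \left(-12\right) \left(-6 - 12\right)\right) = - 367 \left(-496 + 3 \left(-12\right) \left(-18\right)\right) = - 367 \left(-496 + 648\right) = \left(-367\right) 152 = -55784$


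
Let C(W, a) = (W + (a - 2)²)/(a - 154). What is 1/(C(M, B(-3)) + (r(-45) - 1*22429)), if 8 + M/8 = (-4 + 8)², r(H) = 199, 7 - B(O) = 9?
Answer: -39/866990 ≈ -4.4983e-5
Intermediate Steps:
B(O) = -2 (B(O) = 7 - 1*9 = 7 - 9 = -2)
M = 64 (M = -64 + 8*(-4 + 8)² = -64 + 8*4² = -64 + 8*16 = -64 + 128 = 64)
C(W, a) = (W + (-2 + a)²)/(-154 + a)
1/(C(M, B(-3)) + (r(-45) - 1*22429)) = 1/((64 + (-2 - 2)²)/(-154 - 2) + (199 - 1*22429)) = 1/((64 + (-4)²)/(-156) + (199 - 22429)) = 1/(-(64 + 16)/156 - 22230) = 1/(-1/156*80 - 22230) = 1/(-20/39 - 22230) = 1/(-866990/39) = -39/866990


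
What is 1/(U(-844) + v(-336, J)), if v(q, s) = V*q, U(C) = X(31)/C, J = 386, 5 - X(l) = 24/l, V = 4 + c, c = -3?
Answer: -26164/8791235 ≈ -0.0029761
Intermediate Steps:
V = 1 (V = 4 - 3 = 1)
X(l) = 5 - 24/l
U(C) = 131/(31*C) (U(C) = (5 - 24/31)/C = 131/(31*C))
v(q, s) = q (v(q, s) = 1*q = q)
1/(U(-844) + v(-336, J)) = 1/((131/31)/(-844) - 336) = 1/((131/31)*(-1/844) - 336) = 1/(-131/26164 - 336) = 1/(-8791235/26164) = -26164/8791235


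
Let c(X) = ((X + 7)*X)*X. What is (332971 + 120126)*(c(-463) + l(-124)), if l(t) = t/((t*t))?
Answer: -5492115938092489/124 ≈ -4.4291e+13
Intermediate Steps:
c(X) = X²*(7 + X) (c(X) = ((7 + X)*X)*X = (X*(7 + X))*X = X²*(7 + X))
l(t) = 1/t (l(t) = t/(t²) = t/t² = 1/t)
(332971 + 120126)*(c(-463) + l(-124)) = (332971 + 120126)*((-463)²*(7 - 463) + 1/(-124)) = 453097*(214369*(-456) - 1/124) = 453097*(-97752264 - 1/124) = 453097*(-12121280737/124) = -5492115938092489/124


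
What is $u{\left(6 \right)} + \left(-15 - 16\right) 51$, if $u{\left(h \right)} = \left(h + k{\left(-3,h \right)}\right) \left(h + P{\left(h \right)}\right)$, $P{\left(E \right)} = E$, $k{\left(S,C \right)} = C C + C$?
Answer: $-1005$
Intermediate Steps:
$k{\left(S,C \right)} = C + C^{2}$ ($k{\left(S,C \right)} = C^{2} + C = C + C^{2}$)
$u{\left(h \right)} = 2 h \left(h + h \left(1 + h\right)\right)$ ($u{\left(h \right)} = \left(h + h \left(1 + h\right)\right) \left(h + h\right) = \left(h + h \left(1 + h\right)\right) 2 h = 2 h \left(h + h \left(1 + h\right)\right)$)
$u{\left(6 \right)} + \left(-15 - 16\right) 51 = 2 \cdot 6^{2} \left(2 + 6\right) + \left(-15 - 16\right) 51 = 2 \cdot 36 \cdot 8 - 1581 = 576 - 1581 = -1005$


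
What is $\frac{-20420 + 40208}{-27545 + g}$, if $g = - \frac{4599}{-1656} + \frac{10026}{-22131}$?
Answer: $- \frac{2984399776}{4153949649} \approx -0.71845$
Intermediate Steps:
$g = \frac{1051573}{452456}$ ($g = \left(-4599\right) \left(- \frac{1}{1656}\right) + 10026 \left(- \frac{1}{22131}\right) = \frac{511}{184} - \frac{1114}{2459} = \frac{1051573}{452456} \approx 2.3241$)
$\frac{-20420 + 40208}{-27545 + g} = \frac{-20420 + 40208}{-27545 + \frac{1051573}{452456}} = \frac{19788}{- \frac{12461848947}{452456}} = 19788 \left(- \frac{452456}{12461848947}\right) = - \frac{2984399776}{4153949649}$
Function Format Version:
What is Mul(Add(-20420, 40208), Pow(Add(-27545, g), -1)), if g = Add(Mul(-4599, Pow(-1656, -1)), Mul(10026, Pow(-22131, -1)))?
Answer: Rational(-2984399776, 4153949649) ≈ -0.71845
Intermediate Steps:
g = Rational(1051573, 452456) (g = Add(Mul(-4599, Rational(-1, 1656)), Mul(10026, Rational(-1, 22131))) = Add(Rational(511, 184), Rational(-1114, 2459)) = Rational(1051573, 452456) ≈ 2.3241)
Mul(Add(-20420, 40208), Pow(Add(-27545, g), -1)) = Mul(Add(-20420, 40208), Pow(Add(-27545, Rational(1051573, 452456)), -1)) = Mul(19788, Pow(Rational(-12461848947, 452456), -1)) = Mul(19788, Rational(-452456, 12461848947)) = Rational(-2984399776, 4153949649)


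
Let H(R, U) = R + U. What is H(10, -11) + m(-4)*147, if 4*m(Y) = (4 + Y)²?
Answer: -1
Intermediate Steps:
m(Y) = (4 + Y)²/4
H(10, -11) + m(-4)*147 = (10 - 11) + ((4 - 4)²/4)*147 = -1 + ((¼)*0²)*147 = -1 + ((¼)*0)*147 = -1 + 0*147 = -1 + 0 = -1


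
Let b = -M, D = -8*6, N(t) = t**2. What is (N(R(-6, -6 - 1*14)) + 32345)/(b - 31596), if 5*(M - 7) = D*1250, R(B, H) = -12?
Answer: -32489/19603 ≈ -1.6573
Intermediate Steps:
D = -48
M = -11993 (M = 7 + (-48*1250)/5 = 7 + (1/5)*(-60000) = 7 - 12000 = -11993)
b = 11993 (b = -1*(-11993) = 11993)
(N(R(-6, -6 - 1*14)) + 32345)/(b - 31596) = ((-12)**2 + 32345)/(11993 - 31596) = (144 + 32345)/(-19603) = 32489*(-1/19603) = -32489/19603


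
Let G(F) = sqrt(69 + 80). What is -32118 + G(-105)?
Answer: -32118 + sqrt(149) ≈ -32106.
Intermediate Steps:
G(F) = sqrt(149)
-32118 + G(-105) = -32118 + sqrt(149)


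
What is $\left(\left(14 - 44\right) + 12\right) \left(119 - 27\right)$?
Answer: $-1656$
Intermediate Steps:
$\left(\left(14 - 44\right) + 12\right) \left(119 - 27\right) = \left(-30 + 12\right) \left(119 + \left(-78 + 51\right)\right) = - 18 \left(119 - 27\right) = \left(-18\right) 92 = -1656$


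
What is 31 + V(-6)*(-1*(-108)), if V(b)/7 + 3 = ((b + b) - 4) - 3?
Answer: -16601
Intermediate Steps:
V(b) = -70 + 14*b (V(b) = -21 + 7*(((b + b) - 4) - 3) = -21 + 7*((2*b - 4) - 3) = -21 + 7*((-4 + 2*b) - 3) = -21 + 7*(-7 + 2*b) = -21 + (-49 + 14*b) = -70 + 14*b)
31 + V(-6)*(-1*(-108)) = 31 + (-70 + 14*(-6))*(-1*(-108)) = 31 + (-70 - 84)*108 = 31 - 154*108 = 31 - 16632 = -16601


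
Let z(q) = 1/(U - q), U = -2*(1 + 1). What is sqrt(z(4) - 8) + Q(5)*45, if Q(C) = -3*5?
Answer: -675 + I*sqrt(130)/4 ≈ -675.0 + 2.8504*I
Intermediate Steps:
Q(C) = -15
U = -4 (U = -2*2 = -4)
z(q) = 1/(-4 - q)
sqrt(z(4) - 8) + Q(5)*45 = sqrt(-1/(4 + 4) - 8) - 15*45 = sqrt(-1/8 - 8) - 675 = sqrt(-65/8) - 675 = I*sqrt(130)/4 - 675 = -675 + I*sqrt(130)/4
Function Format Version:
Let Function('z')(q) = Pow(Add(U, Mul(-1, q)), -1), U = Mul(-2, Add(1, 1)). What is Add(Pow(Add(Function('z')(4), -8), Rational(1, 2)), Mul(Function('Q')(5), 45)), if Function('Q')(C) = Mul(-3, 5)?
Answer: Add(-675, Mul(Rational(1, 4), I, Pow(130, Rational(1, 2)))) ≈ Add(-675.00, Mul(2.8504, I))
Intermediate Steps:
Function('Q')(C) = -15
U = -4 (U = Mul(-2, 2) = -4)
Function('z')(q) = Pow(Add(-4, Mul(-1, q)), -1)
Add(Pow(Add(Function('z')(4), -8), Rational(1, 2)), Mul(Function('Q')(5), 45)) = Add(Pow(Add(Mul(-1, Pow(Add(4, 4), -1)), -8), Rational(1, 2)), Mul(-15, 45)) = Add(Pow(Add(Mul(-1, Pow(8, -1)), -8), Rational(1, 2)), -675) = Add(Pow(Add(Mul(-1, Rational(1, 8)), -8), Rational(1, 2)), -675) = Add(Pow(Add(Rational(-1, 8), -8), Rational(1, 2)), -675) = Add(Pow(Rational(-65, 8), Rational(1, 2)), -675) = Add(Mul(Rational(1, 4), I, Pow(130, Rational(1, 2))), -675) = Add(-675, Mul(Rational(1, 4), I, Pow(130, Rational(1, 2))))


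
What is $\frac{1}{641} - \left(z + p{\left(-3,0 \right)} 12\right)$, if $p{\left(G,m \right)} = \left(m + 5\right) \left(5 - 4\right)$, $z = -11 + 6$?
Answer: $- \frac{35254}{641} \approx -54.998$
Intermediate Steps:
$z = -5$
$p{\left(G,m \right)} = 5 + m$ ($p{\left(G,m \right)} = \left(5 + m\right) 1 = 5 + m$)
$\frac{1}{641} - \left(z + p{\left(-3,0 \right)} 12\right) = \frac{1}{641} - \left(-5 + \left(5 + 0\right) 12\right) = \frac{1}{641} - \left(-5 + 5 \cdot 12\right) = \frac{1}{641} - \left(-5 + 60\right) = \frac{1}{641} - 55 = - \frac{35254}{641}$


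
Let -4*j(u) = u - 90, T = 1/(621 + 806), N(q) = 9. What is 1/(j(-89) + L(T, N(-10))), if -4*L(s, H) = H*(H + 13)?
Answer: -4/19 ≈ -0.21053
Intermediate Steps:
T = 1/1427 ≈ 0.00070077
j(u) = 45/2 - u/4 (j(u) = -(u - 90)/4 = -(-90 + u)/4 = 45/2 - u/4)
L(s, H) = -H*(13 + H)/4 (L(s, H) = -H*(H + 13)/4 = -H*(13 + H)/4)
1/(j(-89) + L(T, N(-10))) = 1/((45/2 - 1/4*(-89)) - 1/4*9*(13 + 9)) = 1/((45/2 + 89/4) - 1/4*9*22) = 1/(179/4 - 99/2) = 1/(-19/4) = -4/19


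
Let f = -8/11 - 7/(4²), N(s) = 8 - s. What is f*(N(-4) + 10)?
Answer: -205/8 ≈ -25.625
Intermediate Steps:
f = -205/176 (f = -8*1/11 - 7/16 = -8/11 - 7*1/16 = -8/11 - 7/16 = -205/176 ≈ -1.1648)
f*(N(-4) + 10) = -205*((8 - 1*(-4)) + 10)/176 = -205*((8 + 4) + 10)/176 = -205*(12 + 10)/176 = -205/176*22 = -205/8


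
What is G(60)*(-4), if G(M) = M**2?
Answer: -14400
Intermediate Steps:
G(60)*(-4) = 60**2*(-4) = 3600*(-4) = -14400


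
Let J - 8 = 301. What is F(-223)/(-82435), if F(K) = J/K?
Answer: 309/18383005 ≈ 1.6809e-5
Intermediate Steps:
J = 309 (J = 8 + 301 = 309)
F(K) = 309/K
F(-223)/(-82435) = (309/(-223))/(-82435) = (309*(-1/223))*(-1/82435) = -309/223*(-1/82435) = 309/18383005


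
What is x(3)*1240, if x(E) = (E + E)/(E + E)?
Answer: 1240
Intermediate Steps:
x(E) = 1 (x(E) = (2*E)/((2*E)) = (2*E)*(1/(2*E)) = 1)
x(3)*1240 = 1*1240 = 1240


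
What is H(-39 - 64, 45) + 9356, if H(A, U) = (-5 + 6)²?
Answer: 9357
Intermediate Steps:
H(A, U) = 1 (H(A, U) = 1² = 1)
H(-39 - 64, 45) + 9356 = 1 + 9356 = 9357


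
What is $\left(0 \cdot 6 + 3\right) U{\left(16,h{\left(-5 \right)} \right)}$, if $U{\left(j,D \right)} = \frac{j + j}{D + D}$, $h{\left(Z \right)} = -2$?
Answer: $-24$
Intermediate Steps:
$U{\left(j,D \right)} = \frac{j}{D}$ ($U{\left(j,D \right)} = \frac{2 j}{2 D} = 2 j \frac{1}{2 D} = \frac{j}{D}$)
$\left(0 \cdot 6 + 3\right) U{\left(16,h{\left(-5 \right)} \right)} = \left(0 \cdot 6 + 3\right) \frac{16}{-2} = \left(0 + 3\right) 16 \left(- \frac{1}{2}\right) = 3 \left(-8\right) = -24$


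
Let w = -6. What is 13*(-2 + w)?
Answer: -104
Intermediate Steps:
13*(-2 + w) = 13*(-2 - 6) = 13*(-8) = -104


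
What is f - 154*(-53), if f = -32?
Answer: 8130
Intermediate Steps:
f - 154*(-53) = -32 - 154*(-53) = -32 + 8162 = 8130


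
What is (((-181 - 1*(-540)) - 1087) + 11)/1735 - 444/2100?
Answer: -37934/60725 ≈ -0.62469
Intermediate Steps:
(((-181 - 1*(-540)) - 1087) + 11)/1735 - 444/2100 = (((-181 + 540) - 1087) + 11)*(1/1735) - 444*1/2100 = ((359 - 1087) + 11)*(1/1735) - 37/175 = (-728 + 11)*(1/1735) - 37/175 = -717*1/1735 - 37/175 = -717/1735 - 37/175 = -37934/60725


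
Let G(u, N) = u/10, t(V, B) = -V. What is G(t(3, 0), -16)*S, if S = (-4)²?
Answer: -24/5 ≈ -4.8000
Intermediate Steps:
G(u, N) = u/10 (G(u, N) = u*(⅒) = u/10)
S = 16
G(t(3, 0), -16)*S = ((-1*3)/10)*16 = ((⅒)*(-3))*16 = -3/10*16 = -24/5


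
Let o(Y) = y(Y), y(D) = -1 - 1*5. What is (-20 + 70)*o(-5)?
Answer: -300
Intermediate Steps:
y(D) = -6 (y(D) = -1 - 5 = -6)
o(Y) = -6
(-20 + 70)*o(-5) = (-20 + 70)*(-6) = 50*(-6) = -300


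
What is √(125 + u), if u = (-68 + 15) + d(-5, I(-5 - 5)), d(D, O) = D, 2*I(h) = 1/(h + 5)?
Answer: √67 ≈ 8.1853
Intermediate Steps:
I(h) = 1/(2*(5 + h)) (I(h) = 1/(2*(h + 5)) = 1/(2*(5 + h)))
u = -58 (u = (-68 + 15) - 5 = -53 - 5 = -58)
√(125 + u) = √(125 - 58) = √67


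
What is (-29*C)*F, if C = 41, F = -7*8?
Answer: 66584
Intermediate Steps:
F = -56
(-29*C)*F = -29*41*(-56) = -1189*(-56) = 66584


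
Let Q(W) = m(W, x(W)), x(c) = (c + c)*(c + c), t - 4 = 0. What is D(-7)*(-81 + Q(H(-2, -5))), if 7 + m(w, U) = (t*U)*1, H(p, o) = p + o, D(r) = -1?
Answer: -696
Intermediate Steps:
t = 4 (t = 4 + 0 = 4)
H(p, o) = o + p
x(c) = 4*c² (x(c) = (2*c)*(2*c) = 4*c²)
m(w, U) = -7 + 4*U (m(w, U) = -7 + (4*U)*1 = -7 + 4*U)
Q(W) = -7 + 16*W² (Q(W) = -7 + 4*(4*W²) = -7 + 16*W²)
D(-7)*(-81 + Q(H(-2, -5))) = -(-81 + (-7 + 16*(-5 - 2)²)) = -(-81 + (-7 + 16*(-7)²)) = -(-81 + (-7 + 16*49)) = -(-81 + (-7 + 784)) = -(-81 + 777) = -1*696 = -696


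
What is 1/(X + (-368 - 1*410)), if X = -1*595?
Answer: -1/1373 ≈ -0.00072833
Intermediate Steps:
X = -595
1/(X + (-368 - 1*410)) = 1/(-595 + (-368 - 1*410)) = 1/(-595 + (-368 - 410)) = 1/(-595 - 778) = 1/(-1373) = -1/1373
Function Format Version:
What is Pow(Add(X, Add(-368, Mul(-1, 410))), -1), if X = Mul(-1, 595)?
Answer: Rational(-1, 1373) ≈ -0.00072833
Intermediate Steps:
X = -595
Pow(Add(X, Add(-368, Mul(-1, 410))), -1) = Pow(Add(-595, Add(-368, Mul(-1, 410))), -1) = Pow(Add(-595, Add(-368, -410)), -1) = Pow(Add(-595, -778), -1) = Pow(-1373, -1) = Rational(-1, 1373)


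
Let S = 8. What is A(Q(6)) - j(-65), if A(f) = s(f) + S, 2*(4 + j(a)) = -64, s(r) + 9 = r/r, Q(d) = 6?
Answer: 36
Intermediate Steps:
s(r) = -8 (s(r) = -9 + r/r = -9 + 1 = -8)
j(a) = -36 (j(a) = -4 + (½)*(-64) = -4 - 32 = -36)
A(f) = 0 (A(f) = -8 + 8 = 0)
A(Q(6)) - j(-65) = 0 - 1*(-36) = 0 + 36 = 36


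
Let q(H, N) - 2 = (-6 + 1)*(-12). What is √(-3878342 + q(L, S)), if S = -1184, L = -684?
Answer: 54*I*√1330 ≈ 1969.3*I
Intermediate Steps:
q(H, N) = 62 (q(H, N) = 2 + (-6 + 1)*(-12) = 2 - 5*(-12) = 2 + 60 = 62)
√(-3878342 + q(L, S)) = √(-3878342 + 62) = √(-3878280) = 54*I*√1330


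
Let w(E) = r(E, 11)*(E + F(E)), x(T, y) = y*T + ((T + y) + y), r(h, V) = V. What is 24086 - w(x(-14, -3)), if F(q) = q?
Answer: 23602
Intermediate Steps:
x(T, y) = T + 2*y + T*y (x(T, y) = T*y + (T + 2*y) = T + 2*y + T*y)
w(E) = 22*E (w(E) = 11*(E + E) = 11*(2*E) = 22*E)
24086 - w(x(-14, -3)) = 24086 - 22*(-14 + 2*(-3) - 14*(-3)) = 24086 - 22*(-14 - 6 + 42) = 24086 - 22*22 = 24086 - 1*484 = 24086 - 484 = 23602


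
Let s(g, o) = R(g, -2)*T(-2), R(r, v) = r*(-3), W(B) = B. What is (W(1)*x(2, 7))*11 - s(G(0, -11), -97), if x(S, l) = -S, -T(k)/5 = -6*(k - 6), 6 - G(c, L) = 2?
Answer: -2902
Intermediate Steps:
G(c, L) = 4 (G(c, L) = 6 - 1*2 = 6 - 2 = 4)
T(k) = -180 + 30*k (T(k) = -(-30)*(k - 6) = -(-30)*(-6 + k) = -5*(36 - 6*k) = -180 + 30*k)
R(r, v) = -3*r
s(g, o) = 720*g (s(g, o) = (-3*g)*(-180 + 30*(-2)) = (-3*g)*(-180 - 60) = -3*g*(-240) = 720*g)
(W(1)*x(2, 7))*11 - s(G(0, -11), -97) = (1*(-1*2))*11 - 720*4 = (1*(-2))*11 - 1*2880 = -2*11 - 2880 = -22 - 2880 = -2902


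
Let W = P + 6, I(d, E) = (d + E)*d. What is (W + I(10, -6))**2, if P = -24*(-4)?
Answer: 20164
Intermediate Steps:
P = 96
I(d, E) = d*(E + d) (I(d, E) = (E + d)*d = d*(E + d))
W = 102 (W = 96 + 6 = 102)
(W + I(10, -6))**2 = (102 + 10*(-6 + 10))**2 = (102 + 10*4)**2 = (102 + 40)**2 = 142**2 = 20164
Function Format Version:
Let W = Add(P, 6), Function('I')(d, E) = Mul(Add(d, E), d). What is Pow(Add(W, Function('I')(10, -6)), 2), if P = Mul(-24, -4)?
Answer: 20164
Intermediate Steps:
P = 96
Function('I')(d, E) = Mul(d, Add(E, d)) (Function('I')(d, E) = Mul(Add(E, d), d) = Mul(d, Add(E, d)))
W = 102 (W = Add(96, 6) = 102)
Pow(Add(W, Function('I')(10, -6)), 2) = Pow(Add(102, Mul(10, Add(-6, 10))), 2) = Pow(Add(102, Mul(10, 4)), 2) = Pow(Add(102, 40), 2) = Pow(142, 2) = 20164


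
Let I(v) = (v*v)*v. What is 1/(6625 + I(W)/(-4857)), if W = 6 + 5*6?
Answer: 1619/10710323 ≈ 0.00015116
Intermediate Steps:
W = 36 (W = 6 + 30 = 36)
I(v) = v³ (I(v) = v²*v = v³)
1/(6625 + I(W)/(-4857)) = 1/(6625 + 36³/(-4857)) = 1/(6625 + 46656*(-1/4857)) = 1/(6625 - 15552/1619) = 1/(10710323/1619) = 1619/10710323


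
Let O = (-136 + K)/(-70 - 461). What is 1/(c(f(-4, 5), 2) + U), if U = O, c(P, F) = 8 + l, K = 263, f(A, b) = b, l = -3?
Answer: 531/2528 ≈ 0.21005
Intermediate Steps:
O = -127/531 (O = (-136 + 263)/(-70 - 461) = 127/(-531) = 127*(-1/531) = -127/531 ≈ -0.23917)
c(P, F) = 5 (c(P, F) = 8 - 3 = 5)
U = -127/531 ≈ -0.23917
1/(c(f(-4, 5), 2) + U) = 1/(5 - 127/531) = 1/(2528/531) = 531/2528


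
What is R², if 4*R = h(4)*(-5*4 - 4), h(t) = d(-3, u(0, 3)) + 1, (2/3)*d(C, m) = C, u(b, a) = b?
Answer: 441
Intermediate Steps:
d(C, m) = 3*C/2
h(t) = -7/2 (h(t) = (3/2)*(-3) + 1 = -9/2 + 1 = -7/2)
R = 21 (R = (-7*(-5*4 - 4)/2)/4 = (-7*(-20 - 4)/2)/4 = (-7/2*(-24))/4 = (¼)*84 = 21)
R² = 21² = 441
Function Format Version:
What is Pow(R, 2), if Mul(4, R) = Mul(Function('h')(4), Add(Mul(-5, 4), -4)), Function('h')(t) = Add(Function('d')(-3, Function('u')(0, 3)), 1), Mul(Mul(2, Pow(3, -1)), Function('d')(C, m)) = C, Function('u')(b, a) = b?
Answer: 441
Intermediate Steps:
Function('d')(C, m) = Mul(Rational(3, 2), C)
Function('h')(t) = Rational(-7, 2) (Function('h')(t) = Add(Mul(Rational(3, 2), -3), 1) = Add(Rational(-9, 2), 1) = Rational(-7, 2))
R = 21 (R = Mul(Rational(1, 4), Mul(Rational(-7, 2), Add(Mul(-5, 4), -4))) = Mul(Rational(1, 4), Mul(Rational(-7, 2), Add(-20, -4))) = Mul(Rational(1, 4), Mul(Rational(-7, 2), -24)) = Mul(Rational(1, 4), 84) = 21)
Pow(R, 2) = Pow(21, 2) = 441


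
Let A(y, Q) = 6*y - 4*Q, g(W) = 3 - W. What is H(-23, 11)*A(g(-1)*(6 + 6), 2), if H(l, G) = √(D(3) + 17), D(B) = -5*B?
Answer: 280*√2 ≈ 395.98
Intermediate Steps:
A(y, Q) = -4*Q + 6*y
H(l, G) = √2 (H(l, G) = √(-5*3 + 17) = √(-15 + 17) = √2)
H(-23, 11)*A(g(-1)*(6 + 6), 2) = √2*(-4*2 + 6*((3 - 1*(-1))*(6 + 6))) = √2*(-8 + 6*((3 + 1)*12)) = √2*(-8 + 6*(4*12)) = √2*(-8 + 6*48) = √2*(-8 + 288) = √2*280 = 280*√2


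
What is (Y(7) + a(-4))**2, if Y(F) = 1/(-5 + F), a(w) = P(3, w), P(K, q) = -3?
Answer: 25/4 ≈ 6.2500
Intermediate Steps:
a(w) = -3
(Y(7) + a(-4))**2 = (1/(-5 + 7) - 3)**2 = (1/2 - 3)**2 = (-5/2)**2 = 25/4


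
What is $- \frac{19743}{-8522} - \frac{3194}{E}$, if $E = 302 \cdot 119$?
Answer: $\frac{341152333}{153131818} \approx 2.2278$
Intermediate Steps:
$E = 35938$
$- \frac{19743}{-8522} - \frac{3194}{E} = - \frac{19743}{-8522} - \frac{3194}{35938} = \left(-19743\right) \left(- \frac{1}{8522}\right) - \frac{1597}{17969} = \frac{19743}{8522} - \frac{1597}{17969} = \frac{341152333}{153131818}$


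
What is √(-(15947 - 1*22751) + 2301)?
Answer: √9105 ≈ 95.420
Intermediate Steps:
√(-(15947 - 1*22751) + 2301) = √(-(15947 - 22751) + 2301) = √(-1*(-6804) + 2301) = √(6804 + 2301) = √9105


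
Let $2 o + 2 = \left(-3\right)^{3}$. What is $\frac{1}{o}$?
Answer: $- \frac{2}{29} \approx -0.068966$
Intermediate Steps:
$o = - \frac{29}{2}$ ($o = -1 + \frac{\left(-3\right)^{3}}{2} = -1 + \frac{1}{2} \left(-27\right) = -1 - \frac{27}{2} = - \frac{29}{2} \approx -14.5$)
$\frac{1}{o} = \frac{1}{- \frac{29}{2}} = - \frac{2}{29}$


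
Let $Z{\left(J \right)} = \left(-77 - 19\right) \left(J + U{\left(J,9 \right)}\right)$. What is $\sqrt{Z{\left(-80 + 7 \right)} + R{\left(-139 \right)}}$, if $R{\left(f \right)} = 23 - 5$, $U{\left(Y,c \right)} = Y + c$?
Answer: $\sqrt{13170} \approx 114.76$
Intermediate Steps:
$R{\left(f \right)} = 18$
$Z{\left(J \right)} = -864 - 192 J$ ($Z{\left(J \right)} = \left(-77 - 19\right) \left(J + \left(J + 9\right)\right) = - 96 \left(J + \left(9 + J\right)\right) = - 96 \left(9 + 2 J\right) = -864 - 192 J$)
$\sqrt{Z{\left(-80 + 7 \right)} + R{\left(-139 \right)}} = \sqrt{\left(-864 - 192 \left(-80 + 7\right)\right) + 18} = \sqrt{\left(-864 - -14016\right) + 18} = \sqrt{\left(-864 + 14016\right) + 18} = \sqrt{13152 + 18} = \sqrt{13170}$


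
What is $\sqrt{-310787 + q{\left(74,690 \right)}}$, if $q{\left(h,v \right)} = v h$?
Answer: $i \sqrt{259727} \approx 509.63 i$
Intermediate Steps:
$q{\left(h,v \right)} = h v$
$\sqrt{-310787 + q{\left(74,690 \right)}} = \sqrt{-310787 + 74 \cdot 690} = \sqrt{-310787 + 51060} = \sqrt{-259727} = i \sqrt{259727}$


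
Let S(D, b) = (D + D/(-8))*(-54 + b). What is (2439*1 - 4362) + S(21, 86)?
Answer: -1335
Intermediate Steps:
S(D, b) = 7*D*(-54 + b)/8 (S(D, b) = (D + D*(-⅛))*(-54 + b) = (D - D/8)*(-54 + b) = (7*D/8)*(-54 + b) = 7*D*(-54 + b)/8)
(2439*1 - 4362) + S(21, 86) = (2439*1 - 4362) + (7/8)*21*(-54 + 86) = (2439 - 4362) + (7/8)*21*32 = -1923 + 588 = -1335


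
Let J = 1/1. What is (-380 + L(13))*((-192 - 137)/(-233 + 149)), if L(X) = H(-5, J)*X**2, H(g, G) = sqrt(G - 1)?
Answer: -4465/3 ≈ -1488.3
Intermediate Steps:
J = 1
H(g, G) = sqrt(-1 + G)
L(X) = 0 (L(X) = sqrt(-1 + 1)*X**2 = sqrt(0)*X**2 = 0*X**2 = 0)
(-380 + L(13))*((-192 - 137)/(-233 + 149)) = (-380 + 0)*((-192 - 137)/(-233 + 149)) = -(-125020)/(-84) = -(-125020)*(-1)/84 = -380*47/12 = -4465/3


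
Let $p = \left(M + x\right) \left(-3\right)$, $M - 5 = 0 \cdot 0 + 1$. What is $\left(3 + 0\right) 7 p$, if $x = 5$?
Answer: $-693$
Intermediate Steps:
$M = 6$ ($M = 5 + \left(0 \cdot 0 + 1\right) = 5 + \left(0 + 1\right) = 5 + 1 = 6$)
$p = -33$ ($p = \left(6 + 5\right) \left(-3\right) = 11 \left(-3\right) = -33$)
$\left(3 + 0\right) 7 p = \left(3 + 0\right) 7 \left(-33\right) = 3 \cdot 7 \left(-33\right) = 21 \left(-33\right) = -693$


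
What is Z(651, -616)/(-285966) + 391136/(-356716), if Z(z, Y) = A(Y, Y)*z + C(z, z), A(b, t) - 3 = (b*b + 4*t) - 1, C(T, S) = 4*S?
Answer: -1217487845627/1416786773 ≈ -859.33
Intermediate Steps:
A(b, t) = 2 + b² + 4*t (A(b, t) = 3 + ((b*b + 4*t) - 1) = 3 + ((b² + 4*t) - 1) = 3 + (-1 + b² + 4*t) = 2 + b² + 4*t)
Z(z, Y) = 4*z + z*(2 + Y² + 4*Y) (Z(z, Y) = (2 + Y² + 4*Y)*z + 4*z = z*(2 + Y² + 4*Y) + 4*z = 4*z + z*(2 + Y² + 4*Y))
Z(651, -616)/(-285966) + 391136/(-356716) = (651*(6 + (-616)² + 4*(-616)))/(-285966) + 391136/(-356716) = (651*(6 + 379456 - 2464))*(-1/285966) + 391136*(-1/356716) = (651*376998)*(-1/285966) - 97784/89179 = 245425698*(-1/285966) - 97784/89179 = -13634761/15887 - 97784/89179 = -1217487845627/1416786773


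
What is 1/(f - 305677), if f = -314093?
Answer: -1/619770 ≈ -1.6135e-6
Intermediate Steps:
1/(f - 305677) = 1/(-314093 - 305677) = 1/(-619770) = -1/619770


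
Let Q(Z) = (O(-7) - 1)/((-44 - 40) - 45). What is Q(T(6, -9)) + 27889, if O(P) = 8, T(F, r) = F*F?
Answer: 3597674/129 ≈ 27889.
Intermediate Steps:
T(F, r) = F²
Q(Z) = -7/129 (Q(Z) = (8 - 1)/((-44 - 40) - 45) = 7/(-84 - 45) = 7/(-129) = 7*(-1/129) = -7/129)
Q(T(6, -9)) + 27889 = -7/129 + 27889 = 3597674/129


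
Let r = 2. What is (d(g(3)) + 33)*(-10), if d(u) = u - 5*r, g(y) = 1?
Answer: -240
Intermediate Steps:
d(u) = -10 + u (d(u) = u - 5*2 = u - 10 = -10 + u)
(d(g(3)) + 33)*(-10) = ((-10 + 1) + 33)*(-10) = (-9 + 33)*(-10) = 24*(-10) = -240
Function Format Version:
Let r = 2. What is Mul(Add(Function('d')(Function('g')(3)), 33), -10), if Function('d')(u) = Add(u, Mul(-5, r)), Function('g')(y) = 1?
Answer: -240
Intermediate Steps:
Function('d')(u) = Add(-10, u) (Function('d')(u) = Add(u, Mul(-5, 2)) = Add(u, -10) = Add(-10, u))
Mul(Add(Function('d')(Function('g')(3)), 33), -10) = Mul(Add(Add(-10, 1), 33), -10) = Mul(Add(-9, 33), -10) = Mul(24, -10) = -240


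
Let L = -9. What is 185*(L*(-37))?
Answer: 61605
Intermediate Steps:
185*(L*(-37)) = 185*(-9*(-37)) = 185*333 = 61605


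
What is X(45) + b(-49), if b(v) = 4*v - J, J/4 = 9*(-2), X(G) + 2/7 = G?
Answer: -555/7 ≈ -79.286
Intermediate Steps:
X(G) = -2/7 + G
J = -72 (J = 4*(9*(-2)) = 4*(-18) = -72)
b(v) = 72 + 4*v (b(v) = 4*v - 1*(-72) = 4*v + 72 = 72 + 4*v)
X(45) + b(-49) = (-2/7 + 45) + (72 + 4*(-49)) = 313/7 + (72 - 196) = 313/7 - 124 = -555/7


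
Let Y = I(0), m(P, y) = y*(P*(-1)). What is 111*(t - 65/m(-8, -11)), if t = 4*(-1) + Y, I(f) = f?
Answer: -31857/88 ≈ -362.01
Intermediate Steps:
m(P, y) = -P*y (m(P, y) = y*(-P) = -P*y)
Y = 0
t = -4 (t = 4*(-1) + 0 = -4 + 0 = -4)
111*(t - 65/m(-8, -11)) = 111*(-4 - 65/((-1*(-8)*(-11)))) = 111*(-4 - 65/(-88)) = 111*(-4 - 65*(-1/88)) = 111*(-4 + 65/88) = 111*(-287/88) = -31857/88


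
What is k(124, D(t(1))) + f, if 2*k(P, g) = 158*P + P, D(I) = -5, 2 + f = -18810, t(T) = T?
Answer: -8954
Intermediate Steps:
f = -18812 (f = -2 - 18810 = -18812)
k(P, g) = 159*P/2 (k(P, g) = (158*P + P)/2 = (159*P)/2 = 159*P/2)
k(124, D(t(1))) + f = (159/2)*124 - 18812 = 9858 - 18812 = -8954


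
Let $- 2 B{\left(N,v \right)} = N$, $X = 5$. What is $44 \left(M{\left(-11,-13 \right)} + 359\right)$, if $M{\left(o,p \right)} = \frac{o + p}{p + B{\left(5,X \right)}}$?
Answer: $\frac{491788}{31} \approx 15864.0$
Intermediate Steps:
$B{\left(N,v \right)} = - \frac{N}{2}$
$M{\left(o,p \right)} = \frac{o + p}{- \frac{5}{2} + p}$ ($M{\left(o,p \right)} = \frac{o + p}{p - \frac{5}{2}} = \frac{o + p}{- \frac{5}{2} + p}$)
$44 \left(M{\left(-11,-13 \right)} + 359\right) = 44 \left(\frac{2 \left(-11 - 13\right)}{-5 + 2 \left(-13\right)} + 359\right) = 44 \left(2 \frac{1}{-5 - 26} \left(-24\right) + 359\right) = 44 \left(2 \frac{1}{-31} \left(-24\right) + 359\right) = 44 \left(2 \left(- \frac{1}{31}\right) \left(-24\right) + 359\right) = 44 \left(\frac{48}{31} + 359\right) = 44 \cdot \frac{11177}{31} = \frac{491788}{31}$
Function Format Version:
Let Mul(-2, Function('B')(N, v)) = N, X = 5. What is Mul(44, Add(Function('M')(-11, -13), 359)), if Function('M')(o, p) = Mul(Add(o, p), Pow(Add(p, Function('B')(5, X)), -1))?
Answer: Rational(491788, 31) ≈ 15864.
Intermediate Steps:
Function('B')(N, v) = Mul(Rational(-1, 2), N)
Function('M')(o, p) = Mul(Pow(Add(Rational(-5, 2), p), -1), Add(o, p)) (Function('M')(o, p) = Mul(Add(o, p), Pow(Add(p, Mul(Rational(-1, 2), 5)), -1)) = Mul(Add(o, p), Pow(Add(p, Rational(-5, 2)), -1)) = Mul(Add(o, p), Pow(Add(Rational(-5, 2), p), -1)) = Mul(Pow(Add(Rational(-5, 2), p), -1), Add(o, p)))
Mul(44, Add(Function('M')(-11, -13), 359)) = Mul(44, Add(Mul(2, Pow(Add(-5, Mul(2, -13)), -1), Add(-11, -13)), 359)) = Mul(44, Add(Mul(2, Pow(Add(-5, -26), -1), -24), 359)) = Mul(44, Add(Mul(2, Pow(-31, -1), -24), 359)) = Mul(44, Add(Mul(2, Rational(-1, 31), -24), 359)) = Mul(44, Add(Rational(48, 31), 359)) = Mul(44, Rational(11177, 31)) = Rational(491788, 31)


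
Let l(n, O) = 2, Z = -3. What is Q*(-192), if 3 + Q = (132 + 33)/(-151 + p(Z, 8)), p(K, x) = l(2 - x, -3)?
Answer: 117504/149 ≈ 788.62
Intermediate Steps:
p(K, x) = 2
Q = -612/149 (Q = -3 + (132 + 33)/(-151 + 2) = -3 + 165/(-149) = -3 + 165*(-1/149) = -3 - 165/149 = -612/149 ≈ -4.1074)
Q*(-192) = -612/149*(-192) = 117504/149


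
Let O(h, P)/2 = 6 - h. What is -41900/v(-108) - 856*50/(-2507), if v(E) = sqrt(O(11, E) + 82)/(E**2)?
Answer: 42800/2507 - 40726800*sqrt(2) ≈ -5.7596e+7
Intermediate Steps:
O(h, P) = 12 - 2*h (O(h, P) = 2*(6 - h) = 12 - 2*h)
v(E) = 6*sqrt(2)/E**2 (v(E) = sqrt((12 - 2*11) + 82)/(E**2) = sqrt((12 - 22) + 82)/E**2 = sqrt(-10 + 82)/E**2 = sqrt(72)/E**2 = (6*sqrt(2))/E**2 = 6*sqrt(2)/E**2)
-41900/v(-108) - 856*50/(-2507) = -41900*972*sqrt(2) - 856*50/(-2507) = -41900*972*sqrt(2) - 42800*(-1/2507) = -41900*972*sqrt(2) + 42800/2507 = -40726800*sqrt(2) + 42800/2507 = 42800/2507 - 40726800*sqrt(2)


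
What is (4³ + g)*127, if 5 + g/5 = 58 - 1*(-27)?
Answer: 58928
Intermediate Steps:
g = 400 (g = -25 + 5*(58 - 1*(-27)) = -25 + 5*(58 + 27) = -25 + 5*85 = -25 + 425 = 400)
(4³ + g)*127 = (4³ + 400)*127 = (64 + 400)*127 = 464*127 = 58928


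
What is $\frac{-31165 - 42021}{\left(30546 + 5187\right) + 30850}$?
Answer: $- \frac{73186}{66583} \approx -1.0992$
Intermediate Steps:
$\frac{-31165 - 42021}{\left(30546 + 5187\right) + 30850} = - \frac{73186}{35733 + 30850} = - \frac{73186}{66583}$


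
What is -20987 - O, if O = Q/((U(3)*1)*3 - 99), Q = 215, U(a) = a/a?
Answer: -2014537/96 ≈ -20985.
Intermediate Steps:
U(a) = 1
O = -215/96 (O = 215/((1*1)*3 - 99) = 215/(1*3 - 99) = 215/(3 - 99) = 215/(-96) = 215*(-1/96) = -215/96 ≈ -2.2396)
-20987 - O = -20987 - 1*(-215/96) = -20987 + 215/96 = -2014537/96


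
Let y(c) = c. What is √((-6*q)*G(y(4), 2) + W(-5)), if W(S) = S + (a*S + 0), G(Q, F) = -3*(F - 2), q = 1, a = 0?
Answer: I*√5 ≈ 2.2361*I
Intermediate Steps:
G(Q, F) = 6 - 3*F (G(Q, F) = -3*(-2 + F) = 6 - 3*F)
W(S) = S (W(S) = S + (0*S + 0) = S + (0 + 0) = S + 0 = S)
√((-6*q)*G(y(4), 2) + W(-5)) = √((-6*1)*(6 - 3*2) - 5) = √(-6*(6 - 6) - 5) = √(-6*0 - 5) = √(0 - 5) = √(-5) = I*√5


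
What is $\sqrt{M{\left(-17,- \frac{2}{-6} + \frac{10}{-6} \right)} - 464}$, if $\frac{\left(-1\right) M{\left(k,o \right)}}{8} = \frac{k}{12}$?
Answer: $\frac{i \sqrt{4074}}{3} \approx 21.276 i$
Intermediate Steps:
$M{\left(k,o \right)} = - \frac{2 k}{3}$ ($M{\left(k,o \right)} = - 8 \frac{k}{12} = - \frac{2 k}{3}$)
$\sqrt{M{\left(-17,- \frac{2}{-6} + \frac{10}{-6} \right)} - 464} = \sqrt{\left(- \frac{2}{3}\right) \left(-17\right) - 464} = \sqrt{\frac{34}{3} - 464} = \sqrt{- \frac{1358}{3}} = \frac{i \sqrt{4074}}{3}$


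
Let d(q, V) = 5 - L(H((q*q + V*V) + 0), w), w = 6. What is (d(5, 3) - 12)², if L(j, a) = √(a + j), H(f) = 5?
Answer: (7 + √11)² ≈ 106.43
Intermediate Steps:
d(q, V) = 5 - √11 (d(q, V) = 5 - √(6 + 5) = 5 - √11)
(d(5, 3) - 12)² = ((5 - √11) - 12)² = (-7 - √11)²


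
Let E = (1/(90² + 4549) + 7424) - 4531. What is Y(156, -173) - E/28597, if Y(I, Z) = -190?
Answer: -68764049628/361723453 ≈ -190.10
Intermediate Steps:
E = 36593558/12649 (E = (1/(8100 + 4549) + 7424) - 4531 = (1/12649 + 7424) - 4531 = 93906177/12649 - 4531 = 36593558/12649 ≈ 2893.0)
Y(156, -173) - E/28597 = -190 - 36593558/(12649*28597) = -190 - 1*36593558/361723453 = -190 - 36593558/361723453 = -68764049628/361723453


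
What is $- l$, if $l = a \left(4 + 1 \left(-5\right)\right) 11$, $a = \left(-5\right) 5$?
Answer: $-275$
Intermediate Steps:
$a = -25$
$l = 275$ ($l = - 25 \left(4 + 1 \left(-5\right)\right) 11 = - 25 \left(4 - 5\right) 11 = \left(-25\right) \left(-1\right) 11 = 25 \cdot 11 = 275$)
$- l = \left(-1\right) 275 = -275$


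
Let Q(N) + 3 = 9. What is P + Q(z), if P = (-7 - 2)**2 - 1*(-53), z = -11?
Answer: 140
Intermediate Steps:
Q(N) = 6 (Q(N) = -3 + 9 = 6)
P = 134 (P = (-9)**2 + 53 = 81 + 53 = 134)
P + Q(z) = 134 + 6 = 140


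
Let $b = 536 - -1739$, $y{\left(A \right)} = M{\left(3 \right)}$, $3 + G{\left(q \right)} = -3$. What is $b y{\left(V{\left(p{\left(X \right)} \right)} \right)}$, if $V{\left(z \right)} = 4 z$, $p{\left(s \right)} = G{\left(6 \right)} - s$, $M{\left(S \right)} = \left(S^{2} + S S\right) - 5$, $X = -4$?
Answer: $29575$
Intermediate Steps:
$G{\left(q \right)} = -6$ ($G{\left(q \right)} = -3 - 3 = -6$)
$M{\left(S \right)} = -5 + 2 S^{2}$ ($M{\left(S \right)} = \left(S^{2} + S^{2}\right) - 5 = 2 S^{2} - 5 = -5 + 2 S^{2}$)
$p{\left(s \right)} = -6 - s$
$y{\left(A \right)} = 13$ ($y{\left(A \right)} = -5 + 2 \cdot 3^{2} = -5 + 2 \cdot 9 = -5 + 18 = 13$)
$b = 2275$ ($b = 536 + 1739 = 2275$)
$b y{\left(V{\left(p{\left(X \right)} \right)} \right)} = 2275 \cdot 13 = 29575$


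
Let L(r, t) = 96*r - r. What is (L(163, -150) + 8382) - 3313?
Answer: 20554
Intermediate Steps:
L(r, t) = 95*r
(L(163, -150) + 8382) - 3313 = (95*163 + 8382) - 3313 = (15485 + 8382) - 3313 = 23867 - 3313 = 20554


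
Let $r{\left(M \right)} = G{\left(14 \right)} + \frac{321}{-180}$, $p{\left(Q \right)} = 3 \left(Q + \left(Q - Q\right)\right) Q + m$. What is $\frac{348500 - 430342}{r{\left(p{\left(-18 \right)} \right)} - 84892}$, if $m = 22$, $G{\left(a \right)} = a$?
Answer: $\frac{4910520}{5092787} \approx 0.96421$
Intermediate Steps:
$p{\left(Q \right)} = 22 + 3 Q^{2}$ ($p{\left(Q \right)} = 3 \left(Q + \left(Q - Q\right)\right) Q + 22 = 3 \left(Q + 0\right) Q + 22 = 3 Q Q + 22 = 3 Q^{2} + 22 = 22 + 3 Q^{2}$)
$r{\left(M \right)} = \frac{733}{60}$ ($r{\left(M \right)} = 14 + \frac{321}{-180} = 14 + 321 \left(- \frac{1}{180}\right) = 14 - \frac{107}{60} = \frac{733}{60}$)
$\frac{348500 - 430342}{r{\left(p{\left(-18 \right)} \right)} - 84892} = \frac{348500 - 430342}{\frac{733}{60} - 84892} = - \frac{81842}{- \frac{5092787}{60}} = \left(-81842\right) \left(- \frac{60}{5092787}\right) = \frac{4910520}{5092787}$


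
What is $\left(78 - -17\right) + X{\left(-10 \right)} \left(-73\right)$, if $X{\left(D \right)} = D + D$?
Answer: $1555$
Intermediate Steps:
$X{\left(D \right)} = 2 D$
$\left(78 - -17\right) + X{\left(-10 \right)} \left(-73\right) = \left(78 - -17\right) + 2 \left(-10\right) \left(-73\right) = \left(78 + 17\right) - -1460 = 95 + 1460 = 1555$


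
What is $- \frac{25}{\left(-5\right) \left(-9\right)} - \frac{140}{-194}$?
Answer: $\frac{145}{873} \approx 0.16609$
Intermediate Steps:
$- \frac{25}{\left(-5\right) \left(-9\right)} - \frac{140}{-194} = - \frac{25}{45} - - \frac{70}{97} = \left(-25\right) \frac{1}{45} + \frac{70}{97} = - \frac{5}{9} + \frac{70}{97} = \frac{145}{873}$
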